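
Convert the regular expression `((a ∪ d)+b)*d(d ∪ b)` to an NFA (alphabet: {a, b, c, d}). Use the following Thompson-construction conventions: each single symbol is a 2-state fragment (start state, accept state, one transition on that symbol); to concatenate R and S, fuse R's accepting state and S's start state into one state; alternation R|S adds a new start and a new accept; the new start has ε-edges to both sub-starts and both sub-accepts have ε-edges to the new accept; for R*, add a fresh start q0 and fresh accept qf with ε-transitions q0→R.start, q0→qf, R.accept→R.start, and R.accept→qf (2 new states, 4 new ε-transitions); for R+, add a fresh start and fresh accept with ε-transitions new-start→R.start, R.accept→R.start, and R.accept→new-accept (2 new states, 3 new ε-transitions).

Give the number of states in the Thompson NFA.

17

Recursing over subexpressions:
Each of the 6 symbol leaves contributes a 2-state fragment.
  a ∪ d = 6 states
  (a ∪ d)+ = 8 states
  (a ∪ d)+b = 9 states
  ((a ∪ d)+b)* = 11 states
  d ∪ b = 6 states
  ((a ∪ d)+b)*d(d ∪ b) = 17 states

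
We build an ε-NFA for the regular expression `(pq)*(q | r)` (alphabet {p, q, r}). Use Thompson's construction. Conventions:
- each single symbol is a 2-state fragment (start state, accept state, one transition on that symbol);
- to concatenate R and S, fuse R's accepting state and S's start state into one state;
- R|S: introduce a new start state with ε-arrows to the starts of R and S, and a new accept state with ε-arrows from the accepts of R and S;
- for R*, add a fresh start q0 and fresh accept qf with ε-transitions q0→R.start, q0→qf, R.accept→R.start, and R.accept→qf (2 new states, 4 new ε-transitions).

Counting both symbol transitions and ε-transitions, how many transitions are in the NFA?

Bottom-up over the parse tree:
Each of the 4 symbol leaves contributes 1 transition (1 symbol, 0 ε).
  pq = 2 transitions (2 symbol, 0 ε)
  (pq)* = 6 transitions (2 symbol, 4 ε)
  q | r = 6 transitions (2 symbol, 4 ε)
  (pq)*(q | r) = 12 transitions (4 symbol, 8 ε)

12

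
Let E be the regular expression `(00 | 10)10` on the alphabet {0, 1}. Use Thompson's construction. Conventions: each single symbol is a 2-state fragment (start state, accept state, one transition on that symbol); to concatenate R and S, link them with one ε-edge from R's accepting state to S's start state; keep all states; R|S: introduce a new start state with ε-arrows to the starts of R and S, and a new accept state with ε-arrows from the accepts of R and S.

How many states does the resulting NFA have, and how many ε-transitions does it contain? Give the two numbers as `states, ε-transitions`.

Building bottom-up:
Each of the 6 symbol leaves contributes 2 states and 0 ε-transitions.
  00 — 4 states, 1 ε-transition
  10 — 4 states, 1 ε-transition
  00 | 10 — 10 states, 6 ε-transitions
  (00 | 10)10 — 14 states, 8 ε-transitions

14, 8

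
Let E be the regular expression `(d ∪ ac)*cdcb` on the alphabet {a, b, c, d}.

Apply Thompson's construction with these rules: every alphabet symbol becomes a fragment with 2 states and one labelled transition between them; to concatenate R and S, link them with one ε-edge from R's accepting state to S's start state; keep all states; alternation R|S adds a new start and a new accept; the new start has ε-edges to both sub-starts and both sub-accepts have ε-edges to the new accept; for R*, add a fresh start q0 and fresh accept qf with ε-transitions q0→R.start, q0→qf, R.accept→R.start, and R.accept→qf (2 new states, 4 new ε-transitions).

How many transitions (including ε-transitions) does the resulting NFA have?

20

Recursing over subexpressions:
Each of the 7 symbol leaves contributes 1 transition (1 symbol, 0 ε).
  ac : 3 transitions (2 symbol, 1 ε)
  d ∪ ac : 8 transitions (3 symbol, 5 ε)
  (d ∪ ac)* : 12 transitions (3 symbol, 9 ε)
  (d ∪ ac)*cdcb : 20 transitions (7 symbol, 13 ε)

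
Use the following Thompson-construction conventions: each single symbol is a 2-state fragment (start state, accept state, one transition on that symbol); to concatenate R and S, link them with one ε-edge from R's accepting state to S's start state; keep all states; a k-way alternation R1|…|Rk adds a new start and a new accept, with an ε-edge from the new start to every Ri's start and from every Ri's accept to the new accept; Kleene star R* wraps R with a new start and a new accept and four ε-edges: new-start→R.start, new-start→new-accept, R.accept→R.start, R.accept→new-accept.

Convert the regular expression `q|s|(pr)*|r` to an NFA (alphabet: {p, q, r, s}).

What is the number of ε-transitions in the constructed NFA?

By structural recursion:
Each of the 5 symbol leaves contributes 0 ε-transitions.
  pr : 1 ε-transition
  (pr)* : 5 ε-transitions
  q|s|(pr)*|r : 13 ε-transitions

13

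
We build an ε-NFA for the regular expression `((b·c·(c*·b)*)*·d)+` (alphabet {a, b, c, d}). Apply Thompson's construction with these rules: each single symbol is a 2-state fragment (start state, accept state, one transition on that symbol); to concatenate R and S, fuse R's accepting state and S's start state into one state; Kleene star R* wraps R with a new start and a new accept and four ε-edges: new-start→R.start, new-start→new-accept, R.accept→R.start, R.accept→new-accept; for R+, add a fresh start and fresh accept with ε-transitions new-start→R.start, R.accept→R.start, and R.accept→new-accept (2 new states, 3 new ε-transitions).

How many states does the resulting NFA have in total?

14

Building bottom-up:
Each of the 5 symbol leaves contributes a 2-state fragment.
  c* : 4 states
  c*·b : 5 states
  (c*·b)* : 7 states
  b·c·(c*·b)* : 9 states
  (b·c·(c*·b)*)* : 11 states
  (b·c·(c*·b)*)*·d : 12 states
  ((b·c·(c*·b)*)*·d)+ : 14 states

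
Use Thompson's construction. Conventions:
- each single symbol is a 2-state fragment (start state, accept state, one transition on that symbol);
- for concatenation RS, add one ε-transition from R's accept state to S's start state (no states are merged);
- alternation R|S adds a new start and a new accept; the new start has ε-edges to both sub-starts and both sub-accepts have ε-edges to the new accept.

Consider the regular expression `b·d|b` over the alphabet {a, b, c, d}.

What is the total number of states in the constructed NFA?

8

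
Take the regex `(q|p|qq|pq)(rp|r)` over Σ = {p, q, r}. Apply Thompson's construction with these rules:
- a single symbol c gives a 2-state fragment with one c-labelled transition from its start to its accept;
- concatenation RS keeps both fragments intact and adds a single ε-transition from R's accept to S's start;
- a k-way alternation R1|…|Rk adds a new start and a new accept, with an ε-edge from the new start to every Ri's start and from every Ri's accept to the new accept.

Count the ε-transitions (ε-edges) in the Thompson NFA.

16

Per subexpression:
Each of the 9 symbol leaves contributes 0 ε-transitions.
  qq : 1 ε-transition
  pq : 1 ε-transition
  q|p|qq|pq : 10 ε-transitions
  rp : 1 ε-transition
  rp|r : 5 ε-transitions
  (q|p|qq|pq)(rp|r) : 16 ε-transitions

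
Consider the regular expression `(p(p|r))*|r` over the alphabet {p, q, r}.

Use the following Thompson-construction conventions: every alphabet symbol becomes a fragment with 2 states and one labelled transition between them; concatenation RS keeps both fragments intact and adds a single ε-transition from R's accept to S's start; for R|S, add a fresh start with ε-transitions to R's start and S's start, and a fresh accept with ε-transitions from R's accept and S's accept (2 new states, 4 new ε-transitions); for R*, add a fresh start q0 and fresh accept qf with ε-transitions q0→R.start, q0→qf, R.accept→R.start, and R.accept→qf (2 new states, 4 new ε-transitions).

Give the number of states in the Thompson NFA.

Bottom-up over the parse tree:
Each of the 4 symbol leaves contributes a 2-state fragment.
  p|r : 6 states
  p(p|r) : 8 states
  (p(p|r))* : 10 states
  (p(p|r))*|r : 14 states

14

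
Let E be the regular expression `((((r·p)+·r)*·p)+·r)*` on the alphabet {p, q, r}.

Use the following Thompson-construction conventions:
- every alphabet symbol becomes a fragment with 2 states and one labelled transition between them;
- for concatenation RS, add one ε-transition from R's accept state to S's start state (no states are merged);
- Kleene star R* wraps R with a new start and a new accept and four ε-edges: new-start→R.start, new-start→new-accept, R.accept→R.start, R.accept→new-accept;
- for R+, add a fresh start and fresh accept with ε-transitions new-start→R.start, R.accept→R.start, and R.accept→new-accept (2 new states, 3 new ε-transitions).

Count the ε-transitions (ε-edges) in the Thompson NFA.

18

Bottom-up over the parse tree:
Each of the 5 symbol leaves contributes 0 ε-transitions.
  r·p → 1 ε-transition
  (r·p)+ → 4 ε-transitions
  (r·p)+·r → 5 ε-transitions
  ((r·p)+·r)* → 9 ε-transitions
  ((r·p)+·r)*·p → 10 ε-transitions
  (((r·p)+·r)*·p)+ → 13 ε-transitions
  (((r·p)+·r)*·p)+·r → 14 ε-transitions
  ((((r·p)+·r)*·p)+·r)* → 18 ε-transitions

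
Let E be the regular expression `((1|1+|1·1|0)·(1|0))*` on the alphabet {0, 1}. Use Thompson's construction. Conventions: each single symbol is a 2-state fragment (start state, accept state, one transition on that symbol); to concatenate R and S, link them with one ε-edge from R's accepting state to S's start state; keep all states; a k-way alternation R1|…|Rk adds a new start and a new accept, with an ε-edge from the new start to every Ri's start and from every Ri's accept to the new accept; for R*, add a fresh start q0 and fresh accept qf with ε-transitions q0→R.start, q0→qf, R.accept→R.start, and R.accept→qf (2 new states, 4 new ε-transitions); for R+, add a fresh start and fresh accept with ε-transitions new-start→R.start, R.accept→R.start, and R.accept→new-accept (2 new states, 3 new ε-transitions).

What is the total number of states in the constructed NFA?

Bottom-up over the parse tree:
Each of the 7 symbol leaves contributes a 2-state fragment.
  1+ → 4 states
  1·1 → 4 states
  1|1+|1·1|0 → 14 states
  1|0 → 6 states
  (1|1+|1·1|0)·(1|0) → 20 states
  ((1|1+|1·1|0)·(1|0))* → 22 states

22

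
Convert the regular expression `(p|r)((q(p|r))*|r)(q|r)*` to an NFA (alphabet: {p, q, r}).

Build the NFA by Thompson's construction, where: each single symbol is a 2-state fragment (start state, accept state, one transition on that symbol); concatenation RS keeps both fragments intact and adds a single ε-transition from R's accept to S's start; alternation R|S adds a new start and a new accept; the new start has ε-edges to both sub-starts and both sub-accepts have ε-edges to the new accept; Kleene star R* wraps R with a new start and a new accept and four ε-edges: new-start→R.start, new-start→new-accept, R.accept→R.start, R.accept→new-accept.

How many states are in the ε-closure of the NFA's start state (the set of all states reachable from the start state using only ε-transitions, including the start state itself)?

3

Compute the ε-closure size of each fragment's start state recursively; a symbol fragment's start has no outgoing ε-edge, so its closure is just itself (size 1).
  p|r — C = 1 + 1 + 1 = 3 (the new accept is not ε-reachable since no branch accepts ε)
  p|r — new start ε-reaches every alternative's start; none of them accept ε, so the new accept is not reached: C = 1 + 1 + 1 = 3
  q(p|r) — same as the first factor's closure: C = 1
  (q(p|r))* — the star's fresh start ε-reaches both the body's start and the fresh accept: C = 2 + 1 = 3
  (q(p|r))*|r — C = 1 (new start) + (3 + 1) + 1 (new accept, since some branch ε-reaches its own accept) = 6
  q|r — C = 1 + 1 + 1 = 3 (the new accept is not ε-reachable since no branch accepts ε)
  (q|r)* — the star's fresh start ε-reaches both the body's start and the fresh accept: C = 2 + 3 = 5
  (p|r)((q(p|r))*|r)(q|r)* — same as the first factor's closure: C = 3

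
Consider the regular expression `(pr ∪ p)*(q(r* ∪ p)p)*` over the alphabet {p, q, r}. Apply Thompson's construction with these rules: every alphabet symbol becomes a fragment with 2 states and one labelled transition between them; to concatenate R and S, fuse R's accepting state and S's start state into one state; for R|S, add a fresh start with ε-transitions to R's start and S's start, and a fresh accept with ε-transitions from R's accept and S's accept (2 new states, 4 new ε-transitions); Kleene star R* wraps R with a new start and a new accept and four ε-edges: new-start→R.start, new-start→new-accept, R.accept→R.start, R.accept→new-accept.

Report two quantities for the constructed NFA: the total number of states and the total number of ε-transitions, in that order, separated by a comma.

20, 20

By structural recursion:
Each of the 7 symbol leaves contributes 2 states and 0 ε-transitions.
  pr → 3 states, 0 ε-transitions
  pr ∪ p → 7 states, 4 ε-transitions
  (pr ∪ p)* → 9 states, 8 ε-transitions
  r* → 4 states, 4 ε-transitions
  r* ∪ p → 8 states, 8 ε-transitions
  q(r* ∪ p)p → 10 states, 8 ε-transitions
  (q(r* ∪ p)p)* → 12 states, 12 ε-transitions
  (pr ∪ p)*(q(r* ∪ p)p)* → 20 states, 20 ε-transitions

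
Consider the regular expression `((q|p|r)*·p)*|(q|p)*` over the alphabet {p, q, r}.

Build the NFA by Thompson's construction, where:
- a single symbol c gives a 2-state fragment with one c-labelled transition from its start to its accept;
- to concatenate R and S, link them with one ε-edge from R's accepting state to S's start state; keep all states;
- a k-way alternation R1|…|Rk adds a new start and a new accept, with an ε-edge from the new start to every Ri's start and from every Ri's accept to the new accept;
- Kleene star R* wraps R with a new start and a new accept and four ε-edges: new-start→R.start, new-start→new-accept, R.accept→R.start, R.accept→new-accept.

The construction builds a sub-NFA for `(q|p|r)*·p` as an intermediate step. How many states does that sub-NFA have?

Fragment for `(q|p|r)*·p`:
Each of the 4 symbol leaves contributes a 2-state fragment.
  q|p|r = 8 states
  (q|p|r)* = 10 states
  (q|p|r)*·p = 12 states

12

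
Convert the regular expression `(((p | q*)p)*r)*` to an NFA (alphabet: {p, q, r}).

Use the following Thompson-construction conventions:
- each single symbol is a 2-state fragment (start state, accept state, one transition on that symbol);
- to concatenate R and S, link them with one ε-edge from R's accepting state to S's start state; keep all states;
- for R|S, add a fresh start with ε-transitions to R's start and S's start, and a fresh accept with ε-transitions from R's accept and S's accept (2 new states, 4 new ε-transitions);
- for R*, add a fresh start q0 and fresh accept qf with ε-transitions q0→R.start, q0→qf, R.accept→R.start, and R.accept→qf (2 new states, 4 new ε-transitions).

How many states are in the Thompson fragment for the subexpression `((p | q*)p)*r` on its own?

Fragment for `((p | q*)p)*r`:
Each of the 4 symbol leaves contributes a 2-state fragment.
  q* — 4 states
  p | q* — 8 states
  (p | q*)p — 10 states
  ((p | q*)p)* — 12 states
  ((p | q*)p)*r — 14 states

14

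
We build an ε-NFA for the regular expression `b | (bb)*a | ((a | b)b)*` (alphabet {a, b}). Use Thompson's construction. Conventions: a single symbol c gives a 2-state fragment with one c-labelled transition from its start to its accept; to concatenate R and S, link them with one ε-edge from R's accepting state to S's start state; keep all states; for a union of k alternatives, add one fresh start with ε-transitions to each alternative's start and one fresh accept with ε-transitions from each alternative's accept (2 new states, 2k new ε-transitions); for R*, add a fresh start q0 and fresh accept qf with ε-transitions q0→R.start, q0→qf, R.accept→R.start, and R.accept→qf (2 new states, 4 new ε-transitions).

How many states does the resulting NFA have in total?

22

Bottom-up over the parse tree:
Each of the 7 symbol leaves contributes a 2-state fragment.
  bb : 4 states
  (bb)* : 6 states
  (bb)*a : 8 states
  a | b : 6 states
  (a | b)b : 8 states
  ((a | b)b)* : 10 states
  b | (bb)*a | ((a | b)b)* : 22 states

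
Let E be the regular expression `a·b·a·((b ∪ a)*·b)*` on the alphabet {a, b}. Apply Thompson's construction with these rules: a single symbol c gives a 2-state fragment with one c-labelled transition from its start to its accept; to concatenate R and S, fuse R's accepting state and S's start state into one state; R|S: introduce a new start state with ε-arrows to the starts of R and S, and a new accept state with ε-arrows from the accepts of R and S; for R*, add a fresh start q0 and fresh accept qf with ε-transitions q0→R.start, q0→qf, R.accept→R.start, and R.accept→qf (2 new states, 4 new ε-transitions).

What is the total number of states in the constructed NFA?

14

Recursing over subexpressions:
Each of the 6 symbol leaves contributes a 2-state fragment.
  b ∪ a : 6 states
  (b ∪ a)* : 8 states
  (b ∪ a)*·b : 9 states
  ((b ∪ a)*·b)* : 11 states
  a·b·a·((b ∪ a)*·b)* : 14 states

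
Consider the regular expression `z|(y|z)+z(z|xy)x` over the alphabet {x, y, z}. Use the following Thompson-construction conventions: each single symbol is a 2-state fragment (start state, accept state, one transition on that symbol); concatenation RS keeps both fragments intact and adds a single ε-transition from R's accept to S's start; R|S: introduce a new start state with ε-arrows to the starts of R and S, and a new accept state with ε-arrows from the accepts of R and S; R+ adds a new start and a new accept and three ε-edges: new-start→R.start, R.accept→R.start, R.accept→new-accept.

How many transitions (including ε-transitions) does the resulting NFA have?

Recursing over subexpressions:
Each of the 8 symbol leaves contributes 1 transition (1 symbol, 0 ε).
  y|z : 6 transitions (2 symbol, 4 ε)
  (y|z)+ : 9 transitions (2 symbol, 7 ε)
  xy : 3 transitions (2 symbol, 1 ε)
  z|xy : 8 transitions (3 symbol, 5 ε)
  (y|z)+z(z|xy)x : 22 transitions (7 symbol, 15 ε)
  z|(y|z)+z(z|xy)x : 27 transitions (8 symbol, 19 ε)

27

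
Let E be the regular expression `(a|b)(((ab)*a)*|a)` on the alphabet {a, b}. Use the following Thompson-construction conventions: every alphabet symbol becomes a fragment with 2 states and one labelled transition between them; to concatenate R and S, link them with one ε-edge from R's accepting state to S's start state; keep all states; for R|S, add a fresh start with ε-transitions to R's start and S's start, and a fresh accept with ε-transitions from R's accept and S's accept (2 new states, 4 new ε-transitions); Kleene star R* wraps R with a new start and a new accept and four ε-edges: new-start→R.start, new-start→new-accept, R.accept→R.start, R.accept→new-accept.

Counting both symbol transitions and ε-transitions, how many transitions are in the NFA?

Building bottom-up:
Each of the 6 symbol leaves contributes 1 transition (1 symbol, 0 ε).
  a|b : 6 transitions (2 symbol, 4 ε)
  ab : 3 transitions (2 symbol, 1 ε)
  (ab)* : 7 transitions (2 symbol, 5 ε)
  (ab)*a : 9 transitions (3 symbol, 6 ε)
  ((ab)*a)* : 13 transitions (3 symbol, 10 ε)
  ((ab)*a)*|a : 18 transitions (4 symbol, 14 ε)
  (a|b)(((ab)*a)*|a) : 25 transitions (6 symbol, 19 ε)

25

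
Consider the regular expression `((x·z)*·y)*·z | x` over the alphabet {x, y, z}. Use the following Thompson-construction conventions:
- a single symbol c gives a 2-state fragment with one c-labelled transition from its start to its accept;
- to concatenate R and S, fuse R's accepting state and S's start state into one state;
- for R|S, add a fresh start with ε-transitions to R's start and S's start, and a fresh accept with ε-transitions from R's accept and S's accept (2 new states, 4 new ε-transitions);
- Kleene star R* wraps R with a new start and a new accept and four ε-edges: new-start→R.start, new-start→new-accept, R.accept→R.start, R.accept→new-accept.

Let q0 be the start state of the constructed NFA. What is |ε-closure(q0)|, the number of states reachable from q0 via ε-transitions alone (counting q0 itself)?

Compute the ε-closure size of each fragment's start state recursively; a symbol fragment's start has no outgoing ε-edge, so its closure is just itself (size 1).
  x·z → same as the first factor's closure: |closure| = 1
  (x·z)* → new start has ε-edges to the inner start and to the new accept, so |closure| = 2 + 1 = 3
  (x·z)*·y → the left operand accepts ε, so the closure extends into the next operand (the shared merged state is already counted); |closure| = 3 + (1−1) = 3
  ((x·z)*·y)* → new start has ε-edges to the inner start and to the new accept, so |closure| = 2 + 3 = 5
  ((x·z)*·y)*·z → the left operand accepts ε, so the closure extends into the next operand (the shared merged state is already counted); |closure| = 5 + (1−1) = 5
  ((x·z)*·y)*·z | x → new start ε-reaches every alternative's start; none of them accept ε, so the new accept is not reached: |closure| = 1 + 5 + 1 = 7

7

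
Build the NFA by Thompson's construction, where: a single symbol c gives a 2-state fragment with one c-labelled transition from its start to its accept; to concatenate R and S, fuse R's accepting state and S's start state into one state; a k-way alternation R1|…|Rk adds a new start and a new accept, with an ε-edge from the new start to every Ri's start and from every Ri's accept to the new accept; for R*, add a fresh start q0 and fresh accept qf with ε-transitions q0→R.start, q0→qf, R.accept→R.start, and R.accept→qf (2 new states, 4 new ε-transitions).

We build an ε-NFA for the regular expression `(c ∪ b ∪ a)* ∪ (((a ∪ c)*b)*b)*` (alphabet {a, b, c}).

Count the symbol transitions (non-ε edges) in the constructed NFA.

7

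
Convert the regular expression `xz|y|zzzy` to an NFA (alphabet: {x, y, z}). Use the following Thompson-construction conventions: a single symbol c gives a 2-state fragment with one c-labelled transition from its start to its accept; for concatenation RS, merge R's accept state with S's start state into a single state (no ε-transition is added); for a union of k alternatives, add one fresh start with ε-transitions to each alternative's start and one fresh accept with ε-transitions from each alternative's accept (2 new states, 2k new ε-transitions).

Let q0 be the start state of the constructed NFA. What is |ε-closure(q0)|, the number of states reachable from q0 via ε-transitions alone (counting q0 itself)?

Let C(F) = |ε-closure(F.start)| within fragment F, and note whether F accepts ε. Symbol fragments have C = 1 and do not accept ε. Then:
  xz → |ε-closure| equals the left operand's closure size = 1 (its accept is not ε-reachable, so the closure stops there)
  zzzy → |ε-closure| equals the left operand's closure size = 1 (its accept is not ε-reachable, so the closure stops there)
  xz|y|zzzy → new start ε-reaches every alternative's start; none of them accept ε, so the new accept is not reached: |ε-closure| = 1 + 1 + 1 + 1 = 4

4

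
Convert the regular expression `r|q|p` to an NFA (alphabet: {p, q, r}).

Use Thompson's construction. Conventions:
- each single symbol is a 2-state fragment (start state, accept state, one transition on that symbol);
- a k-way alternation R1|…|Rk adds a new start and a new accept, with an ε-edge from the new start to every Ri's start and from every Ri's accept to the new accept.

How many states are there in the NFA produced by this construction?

Bottom-up over the parse tree:
Each of the 3 symbol leaves contributes a 2-state fragment.
  r|q|p → 8 states

8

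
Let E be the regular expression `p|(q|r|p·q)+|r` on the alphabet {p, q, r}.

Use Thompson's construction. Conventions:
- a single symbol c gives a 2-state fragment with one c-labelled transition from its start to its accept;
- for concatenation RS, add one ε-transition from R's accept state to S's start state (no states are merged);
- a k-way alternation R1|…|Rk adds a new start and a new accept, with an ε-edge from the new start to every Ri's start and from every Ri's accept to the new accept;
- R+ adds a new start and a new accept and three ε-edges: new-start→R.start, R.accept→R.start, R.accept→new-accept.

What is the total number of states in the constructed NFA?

Building bottom-up:
Each of the 6 symbol leaves contributes a 2-state fragment.
  p·q = 4 states
  q|r|p·q = 10 states
  (q|r|p·q)+ = 12 states
  p|(q|r|p·q)+|r = 18 states

18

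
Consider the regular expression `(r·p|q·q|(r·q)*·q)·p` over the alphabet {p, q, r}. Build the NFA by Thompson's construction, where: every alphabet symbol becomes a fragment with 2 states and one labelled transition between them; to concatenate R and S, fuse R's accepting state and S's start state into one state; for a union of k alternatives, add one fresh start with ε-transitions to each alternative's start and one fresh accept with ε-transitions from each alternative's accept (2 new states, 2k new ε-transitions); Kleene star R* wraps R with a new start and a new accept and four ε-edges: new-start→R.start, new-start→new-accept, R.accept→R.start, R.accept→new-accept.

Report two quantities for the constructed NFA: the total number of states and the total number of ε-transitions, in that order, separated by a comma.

15, 10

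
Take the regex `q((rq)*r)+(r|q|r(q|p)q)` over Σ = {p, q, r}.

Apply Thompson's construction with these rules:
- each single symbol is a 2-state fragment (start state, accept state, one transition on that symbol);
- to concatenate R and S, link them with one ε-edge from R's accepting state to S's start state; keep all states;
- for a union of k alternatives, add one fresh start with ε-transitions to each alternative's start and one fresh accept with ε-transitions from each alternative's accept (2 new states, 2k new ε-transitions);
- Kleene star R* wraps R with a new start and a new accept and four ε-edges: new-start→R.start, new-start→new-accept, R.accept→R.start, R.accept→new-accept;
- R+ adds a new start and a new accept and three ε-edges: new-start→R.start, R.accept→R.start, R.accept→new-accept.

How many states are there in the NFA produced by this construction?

28

By structural recursion:
Each of the 10 symbol leaves contributes a 2-state fragment.
  rq — 4 states
  (rq)* — 6 states
  (rq)*r — 8 states
  ((rq)*r)+ — 10 states
  q|p — 6 states
  r(q|p)q — 10 states
  r|q|r(q|p)q — 16 states
  q((rq)*r)+(r|q|r(q|p)q) — 28 states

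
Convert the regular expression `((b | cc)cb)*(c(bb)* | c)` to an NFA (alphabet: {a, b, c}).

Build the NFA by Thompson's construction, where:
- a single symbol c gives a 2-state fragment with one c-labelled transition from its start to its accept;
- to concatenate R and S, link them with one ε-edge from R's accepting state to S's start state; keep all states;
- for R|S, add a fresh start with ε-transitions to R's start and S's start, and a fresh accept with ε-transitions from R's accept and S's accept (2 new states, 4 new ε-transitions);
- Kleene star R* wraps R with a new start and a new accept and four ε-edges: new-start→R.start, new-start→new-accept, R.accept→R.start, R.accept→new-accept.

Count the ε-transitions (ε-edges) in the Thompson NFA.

Recursing over subexpressions:
Each of the 9 symbol leaves contributes 0 ε-transitions.
  cc → 1 ε-transition
  b | cc → 5 ε-transitions
  (b | cc)cb → 7 ε-transitions
  ((b | cc)cb)* → 11 ε-transitions
  bb → 1 ε-transition
  (bb)* → 5 ε-transitions
  c(bb)* → 6 ε-transitions
  c(bb)* | c → 10 ε-transitions
  ((b | cc)cb)*(c(bb)* | c) → 22 ε-transitions

22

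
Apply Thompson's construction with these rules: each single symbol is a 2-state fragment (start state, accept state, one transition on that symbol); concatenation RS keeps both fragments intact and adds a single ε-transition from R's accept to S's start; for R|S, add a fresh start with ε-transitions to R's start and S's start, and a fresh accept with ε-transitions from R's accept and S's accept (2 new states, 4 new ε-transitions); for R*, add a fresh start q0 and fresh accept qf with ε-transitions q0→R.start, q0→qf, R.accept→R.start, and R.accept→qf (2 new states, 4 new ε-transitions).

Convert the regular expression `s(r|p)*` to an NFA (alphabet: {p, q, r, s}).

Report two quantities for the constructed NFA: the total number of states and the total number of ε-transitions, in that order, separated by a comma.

10, 9

Per subexpression:
Each of the 3 symbol leaves contributes 2 states and 0 ε-transitions.
  r|p → 6 states, 4 ε-transitions
  (r|p)* → 8 states, 8 ε-transitions
  s(r|p)* → 10 states, 9 ε-transitions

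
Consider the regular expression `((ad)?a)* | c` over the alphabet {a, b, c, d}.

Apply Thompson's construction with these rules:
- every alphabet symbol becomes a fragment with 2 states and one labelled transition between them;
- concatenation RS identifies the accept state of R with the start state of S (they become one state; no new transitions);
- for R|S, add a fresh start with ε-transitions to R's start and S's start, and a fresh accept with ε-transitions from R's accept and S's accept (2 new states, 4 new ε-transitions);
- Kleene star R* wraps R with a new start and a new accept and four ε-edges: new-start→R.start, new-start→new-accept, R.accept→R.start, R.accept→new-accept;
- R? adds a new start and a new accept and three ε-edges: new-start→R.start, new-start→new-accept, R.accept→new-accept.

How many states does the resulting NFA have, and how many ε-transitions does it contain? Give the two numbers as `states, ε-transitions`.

12, 11

Recursing over subexpressions:
Each of the 4 symbol leaves contributes 2 states and 0 ε-transitions.
  ad : 3 states, 0 ε-transitions
  (ad)? : 5 states, 3 ε-transitions
  (ad)?a : 6 states, 3 ε-transitions
  ((ad)?a)* : 8 states, 7 ε-transitions
  ((ad)?a)* | c : 12 states, 11 ε-transitions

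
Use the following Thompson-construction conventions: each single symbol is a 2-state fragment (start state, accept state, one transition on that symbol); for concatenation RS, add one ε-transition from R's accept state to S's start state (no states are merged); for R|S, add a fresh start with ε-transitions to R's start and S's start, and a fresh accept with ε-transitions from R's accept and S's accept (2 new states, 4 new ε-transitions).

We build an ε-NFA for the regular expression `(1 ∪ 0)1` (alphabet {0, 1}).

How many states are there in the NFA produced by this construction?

By structural recursion:
Each of the 3 symbol leaves contributes a 2-state fragment.
  1 ∪ 0 : 6 states
  (1 ∪ 0)1 : 8 states

8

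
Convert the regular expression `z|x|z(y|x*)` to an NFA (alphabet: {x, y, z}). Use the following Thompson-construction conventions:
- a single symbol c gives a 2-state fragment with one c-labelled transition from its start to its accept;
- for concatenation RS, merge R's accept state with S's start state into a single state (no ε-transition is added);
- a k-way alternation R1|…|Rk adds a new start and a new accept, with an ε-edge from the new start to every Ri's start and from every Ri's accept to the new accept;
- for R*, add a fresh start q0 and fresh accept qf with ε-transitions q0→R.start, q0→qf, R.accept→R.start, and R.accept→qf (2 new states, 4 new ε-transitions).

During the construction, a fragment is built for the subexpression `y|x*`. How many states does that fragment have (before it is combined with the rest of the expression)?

8

Fragment for `y|x*`:
Each of the 2 symbol leaves contributes a 2-state fragment.
  x* : 4 states
  y|x* : 8 states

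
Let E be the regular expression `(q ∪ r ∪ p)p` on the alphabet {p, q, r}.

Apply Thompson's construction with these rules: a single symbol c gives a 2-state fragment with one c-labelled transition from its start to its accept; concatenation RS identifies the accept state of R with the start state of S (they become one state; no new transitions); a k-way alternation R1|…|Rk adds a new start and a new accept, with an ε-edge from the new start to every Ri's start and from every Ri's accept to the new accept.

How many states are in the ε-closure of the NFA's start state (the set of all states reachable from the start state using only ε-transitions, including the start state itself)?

Work bottom-up. For each fragment F, track |ε-closure(F.start)| and whether F's accept lies in that closure (i.e. whether F accepts ε). A single-symbol fragment has closure size 1 and does not accept ε.
  q ∪ r ∪ p → new start ε-reaches every alternative's start; none of them accept ε, so the new accept is not reached: |ε-closure| = 1 + 1 + 1 + 1 = 4
  (q ∪ r ∪ p)p → |ε-closure| equals the left operand's closure size = 4 (its accept is not ε-reachable, so the closure stops there)

4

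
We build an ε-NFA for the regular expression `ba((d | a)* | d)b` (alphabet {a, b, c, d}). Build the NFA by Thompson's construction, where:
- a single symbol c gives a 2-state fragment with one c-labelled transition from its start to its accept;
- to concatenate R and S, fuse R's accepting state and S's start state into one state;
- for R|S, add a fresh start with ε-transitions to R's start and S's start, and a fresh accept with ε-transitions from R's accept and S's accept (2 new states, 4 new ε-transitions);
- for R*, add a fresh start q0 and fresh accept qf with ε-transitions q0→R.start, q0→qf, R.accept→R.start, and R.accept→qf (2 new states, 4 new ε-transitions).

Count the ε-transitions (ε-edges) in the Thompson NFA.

12

By structural recursion:
Each of the 6 symbol leaves contributes 0 ε-transitions.
  d | a : 4 ε-transitions
  (d | a)* : 8 ε-transitions
  (d | a)* | d : 12 ε-transitions
  ba((d | a)* | d)b : 12 ε-transitions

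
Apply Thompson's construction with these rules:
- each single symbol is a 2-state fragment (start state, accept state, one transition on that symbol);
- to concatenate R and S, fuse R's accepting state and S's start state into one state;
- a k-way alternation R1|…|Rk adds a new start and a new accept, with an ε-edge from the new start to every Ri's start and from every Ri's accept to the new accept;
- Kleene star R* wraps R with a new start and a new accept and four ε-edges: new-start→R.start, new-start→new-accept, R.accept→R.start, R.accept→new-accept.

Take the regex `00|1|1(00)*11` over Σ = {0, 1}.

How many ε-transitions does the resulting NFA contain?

By structural recursion:
Each of the 8 symbol leaves contributes 0 ε-transitions.
  00 → 0 ε-transitions
  00 → 0 ε-transitions
  (00)* → 4 ε-transitions
  1(00)*11 → 4 ε-transitions
  00|1|1(00)*11 → 10 ε-transitions

10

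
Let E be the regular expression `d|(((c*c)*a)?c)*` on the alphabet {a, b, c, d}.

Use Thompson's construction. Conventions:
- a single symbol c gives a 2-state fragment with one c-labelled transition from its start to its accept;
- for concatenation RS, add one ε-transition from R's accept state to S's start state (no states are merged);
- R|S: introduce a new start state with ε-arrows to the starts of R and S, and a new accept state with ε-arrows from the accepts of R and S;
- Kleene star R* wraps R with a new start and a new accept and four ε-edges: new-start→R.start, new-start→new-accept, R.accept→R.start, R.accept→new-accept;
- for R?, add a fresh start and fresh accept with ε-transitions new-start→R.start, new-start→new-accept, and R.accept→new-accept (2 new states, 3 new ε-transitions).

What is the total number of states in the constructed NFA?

By structural recursion:
Each of the 5 symbol leaves contributes a 2-state fragment.
  c* — 4 states
  c*c — 6 states
  (c*c)* — 8 states
  (c*c)*a — 10 states
  ((c*c)*a)? — 12 states
  ((c*c)*a)?c — 14 states
  (((c*c)*a)?c)* — 16 states
  d|(((c*c)*a)?c)* — 20 states

20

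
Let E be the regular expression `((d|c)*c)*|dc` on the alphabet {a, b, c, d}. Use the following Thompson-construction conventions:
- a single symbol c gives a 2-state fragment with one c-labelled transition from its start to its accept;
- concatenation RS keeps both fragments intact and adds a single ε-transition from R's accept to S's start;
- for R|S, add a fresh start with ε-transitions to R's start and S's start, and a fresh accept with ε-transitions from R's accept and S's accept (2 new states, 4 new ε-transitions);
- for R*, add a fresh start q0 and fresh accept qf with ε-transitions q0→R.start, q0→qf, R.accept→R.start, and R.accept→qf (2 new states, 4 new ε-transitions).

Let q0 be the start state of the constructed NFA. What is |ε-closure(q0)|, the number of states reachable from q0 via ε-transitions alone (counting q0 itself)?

11

Compute the ε-closure size of each fragment's start state recursively; a symbol fragment's start has no outgoing ε-edge, so its closure is just itself (size 1).
  d|c — |ε-closure| = 1 + 1 + 1 = 3 (the new accept is not ε-reachable since no branch accepts ε)
  (d|c)* — new start has ε-edges to the inner start and to the new accept, so |ε-closure| = 2 + 3 = 5
  (d|c)*c — |ε-closure| = 5 + 1 = 6 (closure spills across the concat boundary because the left factor accepts ε)
  ((d|c)*c)* — new start has ε-edges to the inner start and to the new accept, so |ε-closure| = 2 + 6 = 8
  dc — same as the first factor's closure: |ε-closure| = 1
  ((d|c)*c)*|dc — new start ε-reaches every alternative's start; at least one alternative accepts ε, so the union's new accept is reached too: |ε-closure| = 1 + 8 + 1 + 1 = 11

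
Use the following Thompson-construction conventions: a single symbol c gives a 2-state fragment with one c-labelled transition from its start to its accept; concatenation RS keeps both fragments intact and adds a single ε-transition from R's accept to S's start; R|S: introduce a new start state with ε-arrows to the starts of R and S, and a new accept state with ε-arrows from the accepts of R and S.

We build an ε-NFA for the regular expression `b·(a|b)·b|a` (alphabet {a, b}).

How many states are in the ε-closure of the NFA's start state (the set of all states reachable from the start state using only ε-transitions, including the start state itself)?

3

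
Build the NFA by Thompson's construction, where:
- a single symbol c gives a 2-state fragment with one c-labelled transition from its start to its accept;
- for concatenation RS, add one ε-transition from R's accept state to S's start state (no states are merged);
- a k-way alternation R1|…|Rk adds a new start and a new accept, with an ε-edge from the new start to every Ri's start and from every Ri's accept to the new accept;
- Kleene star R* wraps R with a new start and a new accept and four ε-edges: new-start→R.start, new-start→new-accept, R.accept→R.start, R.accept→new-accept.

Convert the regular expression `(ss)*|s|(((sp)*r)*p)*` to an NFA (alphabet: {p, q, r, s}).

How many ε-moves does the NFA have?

26

By structural recursion:
Each of the 7 symbol leaves contributes 0 ε-transitions.
  ss — 1 ε-transition
  (ss)* — 5 ε-transitions
  sp — 1 ε-transition
  (sp)* — 5 ε-transitions
  (sp)*r — 6 ε-transitions
  ((sp)*r)* — 10 ε-transitions
  ((sp)*r)*p — 11 ε-transitions
  (((sp)*r)*p)* — 15 ε-transitions
  (ss)*|s|(((sp)*r)*p)* — 26 ε-transitions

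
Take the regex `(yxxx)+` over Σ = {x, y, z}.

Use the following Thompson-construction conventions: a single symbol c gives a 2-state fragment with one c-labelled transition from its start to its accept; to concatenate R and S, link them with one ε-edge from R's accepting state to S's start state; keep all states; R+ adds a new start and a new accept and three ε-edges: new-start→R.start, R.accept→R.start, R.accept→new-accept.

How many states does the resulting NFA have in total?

10

Bottom-up over the parse tree:
Each of the 4 symbol leaves contributes a 2-state fragment.
  yxxx = 8 states
  (yxxx)+ = 10 states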